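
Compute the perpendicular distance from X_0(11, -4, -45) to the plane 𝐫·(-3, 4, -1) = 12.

8√26/13

Normal vector n = (-3, 4, -1), and n·(11, -4, -45) - 12 = -16.
|n| = √(9 + 16 + 1) = √26, so the distance is |-16|/√26 = 16/√26.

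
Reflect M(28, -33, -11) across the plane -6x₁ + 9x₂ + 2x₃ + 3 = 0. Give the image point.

(-20, 39, 5)

With n = (-6, 9, 2), the signed offset is (n·M − (-3))/|n|² = -484/121 = -4.
M' = M − 2t·n = (28, -33, -11) − (-8)·(-6, 9, 2) = (-20, 39, 5).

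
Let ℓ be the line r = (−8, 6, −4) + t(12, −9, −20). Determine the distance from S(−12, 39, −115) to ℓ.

√7801

Direction vector d = (12, −9, −20).
AP = (−4, 33, −111), and AP × d = (−1659, −1412, −360).
|AP × d|² = 4875625 and |d|² = 625, so the distance is √(4875625/625) = √7801.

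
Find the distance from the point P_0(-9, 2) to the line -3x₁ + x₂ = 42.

13√10/10

d = |(-3)·(-9) + 1·2 − 42| / √(9 + 1) = |-13|/√10 = 13√10/10.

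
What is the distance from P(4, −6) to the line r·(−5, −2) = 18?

d = |(-5)·4 + (-2)·(-6) − 18| / √(25 + 4) = |-26|/√29 = 26√29/29.

26√29/29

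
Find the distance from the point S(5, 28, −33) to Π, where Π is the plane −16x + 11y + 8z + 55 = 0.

Normal vector n = (−16, 11, 8), and n·(5, 28, −33) − (−55) = 19.
|n| = √(256 + 121 + 64) = 21, so the distance is |19|/21 = 19/21.

19/21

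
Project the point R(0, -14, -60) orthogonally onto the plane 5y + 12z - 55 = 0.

n = (0, 5, 12), |n|² = 169, and n·R − 55 = -845.
t = -845/169 = -5, so the foot is R − t·n = (0, -14, -60) − (-5)·(0, 5, 12) = (0, 11, 0).

(0, 11, 0)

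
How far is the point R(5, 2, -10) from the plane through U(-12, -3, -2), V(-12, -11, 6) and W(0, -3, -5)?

UV = (0, -8, 8) and UW = (12, 0, -3), so a normal is n = UV × UW = (24, 96, 96).
Then n·(5, 2, -10) - (-768) = 120.
|n| = √(576 + 9216 + 9216) = 24√33, so the distance is |120|/(24√33) = 5/√33.

5/√33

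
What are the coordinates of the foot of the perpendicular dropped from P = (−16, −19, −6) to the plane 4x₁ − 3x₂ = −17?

n = (4, −3, 0), |n|² = 25, and n·P − (-17) = 10.
t = 10/25 = 2/5, so the foot is P − t·n = (−16, −19, −6) − (2/5)·(4, −3, 0) = (−88/5, −89/5, −6).

(-88/5, -89/5, -6)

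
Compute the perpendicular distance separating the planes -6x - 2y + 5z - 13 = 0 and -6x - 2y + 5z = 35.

22√65/65

With common normal n = (-6, -2, 5) (|n| = √65), the distance is |13 − 35|/|n| = 22/√65.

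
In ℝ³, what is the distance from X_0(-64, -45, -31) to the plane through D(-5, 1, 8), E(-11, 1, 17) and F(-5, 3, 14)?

DE = (-6, 0, 9) and DF = (0, 2, 6), so a normal is n = DE × DF = (-18, 36, -12).
d = |(-18)·(-64) + 36·(-45) + (-12)·(-31) − 30| / √(324 + 1296 + 144) = |-126| / 42 = 3.

3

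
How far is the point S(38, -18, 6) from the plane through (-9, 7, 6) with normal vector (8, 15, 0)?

1/17

The plane has equation n·(r − (-9, 7, 6)) = 0, i.e. n·r = 33.
Then n·(38, -18, 6) - 33 = 1.
|n| = √(64 + 225 + 0) = 17, so the distance is |1|/17 = 1/17.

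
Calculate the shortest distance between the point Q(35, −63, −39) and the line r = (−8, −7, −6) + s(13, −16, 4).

Direction vector d = (13, −16, 4).
AP = (43, −56, −33), and AP × d = (−752, −601, 40).
|AP × d|² = 928305 and |d|² = 441, so the distance is √(928305/441) = √2105.

√2105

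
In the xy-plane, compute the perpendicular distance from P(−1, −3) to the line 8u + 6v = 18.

22/5

d = |8·(-1) + 6·(-3) − 18| / √(64 + 36) = |-44|/10 = 22/5.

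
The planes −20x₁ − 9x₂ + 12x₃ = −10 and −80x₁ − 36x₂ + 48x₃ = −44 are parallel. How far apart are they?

1/25

Divide the second equation by 4 to match normals: −20x₁ − 9x₂ + 12x₃ = -11.
With common normal n = (−20, −9, 12) (|n| = 25), the distance is |(-10) − (-11)|/|n| = 1/25.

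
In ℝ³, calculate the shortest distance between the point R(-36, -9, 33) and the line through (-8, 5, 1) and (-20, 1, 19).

2√17

A direction vector is d = (-12, -4, 18).
AP = (-28, -14, 32), and AP × d = (-124, 120, -56).
|AP × d|² = 32912 and |d|² = 484, so the distance is √(32912/484) = √68 = 2√17.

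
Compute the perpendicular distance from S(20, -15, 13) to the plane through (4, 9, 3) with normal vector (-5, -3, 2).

6√38/19

The plane has equation n·(r − (4, 9, 3)) = 0, i.e. n·r = -41.
Then n·(20, -15, 13) - (-41) = 12.
|n| = √(25 + 9 + 4) = √38, so the distance is |12|/√38 = 12/√38.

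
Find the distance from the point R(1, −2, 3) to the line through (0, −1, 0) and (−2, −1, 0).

√10

A direction vector is d = (−2, 0, 0).
AP = (1, −1, 3), and AP × d = (0, −6, −2).
|AP × d|² = 40 and |d|² = 4, so the distance is √(40/4) = √10.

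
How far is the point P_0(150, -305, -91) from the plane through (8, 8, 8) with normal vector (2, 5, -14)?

7

The plane has equation n·(r − (8, 8, 8)) = 0, i.e. n·r = -56.
Then n·(150, -305, -91) - (-56) = 105.
|n| = √(4 + 25 + 196) = 15, so the distance is |105|/15 = 7.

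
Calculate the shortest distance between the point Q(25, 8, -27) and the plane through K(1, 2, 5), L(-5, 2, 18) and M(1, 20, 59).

12/23

KL = (-6, 0, 13) and KM = (0, 18, 54), so a normal is n = KL × KM = (-234, 324, -108).
d = |(-234)·25 + 324·8 + (-108)·(-27) − (-126)| / √(54756 + 104976 + 11664) = |-216| / 414 = 12/23.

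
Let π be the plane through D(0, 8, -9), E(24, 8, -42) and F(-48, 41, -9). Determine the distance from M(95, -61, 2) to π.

29/21

DE = (24, 0, -33) and DF = (-48, 33, 0), so a normal is n = DE × DF = (1089, 1584, 792).
Then n·(95, -61, 2) - 5544 = 2871.
|n| = √(1185921 + 2509056 + 627264) = 2079, so the distance is |2871|/2079 = 29/21.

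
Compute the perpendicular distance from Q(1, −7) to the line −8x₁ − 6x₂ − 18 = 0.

The normal to the line is n = (−8, −6) with |n| = 10.
|n·Q − 18| = |34 − 18| = 16, so the distance is 16/10 = 8/5.

8/5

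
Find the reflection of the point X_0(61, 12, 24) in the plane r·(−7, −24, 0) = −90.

(47, -36, 24)

With n = (−7, −24, 0), the signed offset is (n·X_0 − (-90))/|n|² = -625/625 = -1.
X_0' = X_0 − 2t·n = (61, 12, 24) − (-2)·(−7, −24, 0) = (47, −36, 24).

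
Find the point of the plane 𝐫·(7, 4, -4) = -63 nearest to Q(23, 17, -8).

(-5, 1, 8)

The perpendicular from Q has direction n = (7, 4, -4): r = (23, 17, -8) + λ(7, 4, -4).
Substitute into the plane: n·(Q + λn) = -63 gives 261 + 81λ = -63, so λ = -4.
Foot = (23, 17, -8) + (-4)·(7, 4, -4) = (-5, 1, 8).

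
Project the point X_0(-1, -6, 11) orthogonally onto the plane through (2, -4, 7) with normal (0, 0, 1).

The perpendicular from X_0 has direction n = (0, 0, 1): r = (-1, -6, 11) + λ(0, 0, 1).
Substitute into the plane: n·(X_0 + λn) = 7 gives 11 + 1λ = 7, so λ = -4.
Foot = (-1, -6, 11) + (-4)·(0, 0, 1) = (-1, -6, 7).

(-1, -6, 7)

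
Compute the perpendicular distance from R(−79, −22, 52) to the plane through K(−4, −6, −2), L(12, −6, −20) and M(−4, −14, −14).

3

KL = (16, 0, −18) and KM = (0, −8, −12), so a normal is n = KL × KM = (−144, 192, −128).
Then n·(−79, −22, 52) − (−320) = 816.
|n| = √(20736 + 36864 + 16384) = 272, so the distance is |816|/272 = 3.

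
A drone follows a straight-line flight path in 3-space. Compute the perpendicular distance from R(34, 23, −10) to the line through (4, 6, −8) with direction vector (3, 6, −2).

Direction vector d = (3, 6, −2).
AP = (30, 17, −2); AP·d = 196, |AP|² = 1193, |d|² = 49.
distance² = |AP|² − (AP·d)²/|d|² = 1193 − 38416/49 = 409, so the distance is √409.

√409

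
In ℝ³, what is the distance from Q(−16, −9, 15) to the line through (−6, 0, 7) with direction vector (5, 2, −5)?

Direction vector d = (5, 2, −5).
AP = (−10, −9, 8), and AP × d = (29, −10, 25).
|AP × d|² = 1566 and |d|² = 54, so the distance is √(1566/54) = √29.

√29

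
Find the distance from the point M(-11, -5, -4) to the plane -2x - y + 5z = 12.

n = (-2, -1, 5); n·P − 12 = -5; |n| = √30; distance = 5/√30 = √30/6.

√30/6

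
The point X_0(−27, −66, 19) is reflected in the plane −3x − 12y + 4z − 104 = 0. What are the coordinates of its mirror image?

n = (−3, −12, 4), |n|² = 169, n·X_0 − 104 = 845, so t = 845/169 = 5.
Foot F = X_0 − 5·n = (−12, −6, −1); the reflection is 2F − X_0 = (3, 54, −21).

(3, 54, -21)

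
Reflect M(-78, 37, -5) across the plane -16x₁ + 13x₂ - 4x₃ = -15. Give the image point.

With n = (-16, 13, -4), the signed offset is (n·M − (-15))/|n|² = 1764/441 = 4.
M' = M − 2t·n = (-78, 37, -5) − 8·(-16, 13, -4) = (50, -67, 27).

(50, -67, 27)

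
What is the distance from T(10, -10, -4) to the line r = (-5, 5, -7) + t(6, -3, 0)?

3√6

Direction vector d = (6, -3, 0).
AP = (15, -15, 3); AP·d = 135, |AP|² = 459, |d|² = 45.
distance² = |AP|² − (AP·d)²/|d|² = 459 − 18225/45 = 54, so the distance is 3√6.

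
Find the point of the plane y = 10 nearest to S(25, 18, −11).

n = (0, 1, 0), |n|² = 1, and n·S − 10 = 8.
t = 8/1 = 8, so the foot is S − t·n = (25, 18, −11) − 8·(0, 1, 0) = (25, 10, −11).

(25, 10, -11)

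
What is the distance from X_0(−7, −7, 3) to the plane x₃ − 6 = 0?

3

n = (0, 0, 1); n·P − 6 = -3; |n| = 1; distance = 3/1 = 3.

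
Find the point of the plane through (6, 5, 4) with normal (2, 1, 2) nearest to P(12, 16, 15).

The perpendicular from P has direction n = (2, 1, 2): r = (12, 16, 15) + μ(2, 1, 2).
Substitute into the plane: n·(P + μn) = 25 gives 70 + 9μ = 25, so μ = -5.
Foot = (12, 16, 15) + (-5)·(2, 1, 2) = (2, 11, 5).

(2, 11, 5)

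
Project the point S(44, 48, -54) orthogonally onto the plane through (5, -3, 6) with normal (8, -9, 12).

n = (8, -9, 12), |n|² = 289, and n·S − 139 = -867.
t = -867/289 = -3, so the foot is S − t·n = (44, 48, -54) − (-3)·(8, -9, 12) = (68, 21, -18).

(68, 21, -18)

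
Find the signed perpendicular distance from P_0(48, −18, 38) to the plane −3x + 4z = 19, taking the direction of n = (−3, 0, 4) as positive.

-11/5

n·P_0 − 19 = -11.
|n| = 5, so the signed distance is -11/5.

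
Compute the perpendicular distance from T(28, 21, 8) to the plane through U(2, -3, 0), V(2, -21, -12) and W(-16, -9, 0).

20/11

UV = (0, -18, -12) and UW = (-18, -6, 0), so a normal is n = UV × UW = (-72, 216, -324).
n = (-72, 216, -324); n·P − (-792) = 720; |n| = 396; distance = 720/396 = 20/11.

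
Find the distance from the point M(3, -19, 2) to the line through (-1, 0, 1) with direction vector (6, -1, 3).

2√83

Direction vector d = (6, -1, 3).
AP = (4, -19, 1); AP·d = 46, |AP|² = 378, |d|² = 46.
distance² = |AP|² − (AP·d)²/|d|² = 378 − 2116/46 = 332, so the distance is 2√83.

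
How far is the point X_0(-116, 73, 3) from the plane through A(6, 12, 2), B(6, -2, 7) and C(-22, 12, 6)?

5

AB = (0, -14, 5) and AC = (-28, 0, 4), so a normal is n = AB × AC = (-56, -140, -392).
n = (-56, -140, -392); n·P − (-2800) = -2100; |n| = 420; distance = 2100/420 = 5.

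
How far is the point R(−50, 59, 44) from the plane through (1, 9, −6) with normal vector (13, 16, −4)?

The plane has equation n·(r − (1, 9, −6)) = 0, i.e. n·r = 181.
n = (13, 16, −4); n·P − 181 = -63; |n| = 21; distance = 63/21 = 3.

3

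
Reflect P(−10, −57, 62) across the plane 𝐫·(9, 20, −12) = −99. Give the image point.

With n = (9, 20, −12), the signed offset is (n·P − (-99))/|n|² = -1875/625 = -3.
P' = P − 2t·n = (−10, −57, 62) − (-6)·(9, 20, −12) = (44, 63, −10).

(44, 63, -10)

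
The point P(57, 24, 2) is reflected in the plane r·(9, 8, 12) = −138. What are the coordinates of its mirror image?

n = (9, 8, 12), |n|² = 289, n·P − (-138) = 867, so t = 867/289 = 3.
Foot F = P − 3·n = (30, 0, −34); the reflection is 2F − P = (3, −24, −70).

(3, -24, -70)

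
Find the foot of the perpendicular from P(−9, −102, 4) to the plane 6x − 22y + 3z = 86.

(-33, -14, -8)

The perpendicular from P has direction n = (6, −22, 3): r = (−9, −102, 4) + t(6, −22, 3).
Substitute into the plane: n·(P + tn) = 86 gives 2202 + 529t = 86, so t = -4.
Foot = (−9, −102, 4) + (-4)·(6, −22, 3) = (−33, −14, −8).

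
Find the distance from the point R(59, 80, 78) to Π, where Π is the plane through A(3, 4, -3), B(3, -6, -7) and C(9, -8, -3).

29√5/15

AB = (0, -10, -4) and AC = (6, -12, 0), so a normal is n = AB × AC = (-48, -24, 60).
d = |(-48)·59 + (-24)·80 + 60·78 − (-420)| / √(2304 + 576 + 3600) = |348| / (36√5) = 29/(3√5).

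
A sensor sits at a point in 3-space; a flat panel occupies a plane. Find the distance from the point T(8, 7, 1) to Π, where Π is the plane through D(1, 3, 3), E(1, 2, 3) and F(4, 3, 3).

2

DE = (0, -1, 0) and DF = (3, 0, 0), so a normal is n = DE × DF = (0, 0, 3).
n = (0, 0, 3); n·P − 9 = -6; |n| = 3; distance = 6/3 = 2.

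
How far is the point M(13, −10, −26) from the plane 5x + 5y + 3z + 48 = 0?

15√59/59

Normal vector n = (5, 5, 3), and n·(13, −10, −26) − (−48) = −15.
|n| = √(25 + 25 + 9) = √59, so the distance is |-15|/√59 = 15/√59.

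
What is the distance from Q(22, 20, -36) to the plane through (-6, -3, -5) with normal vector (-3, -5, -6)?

13√70/70

The plane has equation n·(r − (-6, -3, -5)) = 0, i.e. n·r = 63.
Then n·(22, 20, -36) - 63 = -13.
|n| = √(9 + 25 + 36) = √70, so the distance is |-13|/√70 = 13/√70.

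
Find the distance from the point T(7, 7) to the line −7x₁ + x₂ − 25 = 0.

67/(5√2)

The normal to the line is n = (−7, 1) with |n| = 5√2.
|n·T − 25| = |-42 − 25| = 67, so the distance is 67/(5√2) = 67√2/10.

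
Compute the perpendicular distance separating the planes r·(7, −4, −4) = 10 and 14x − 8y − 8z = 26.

1/3

Divide the second equation by 2 to match normals: 7x − 4y − 4z = 13.
With common normal n = (7, −4, −4) (|n| = 9), the distance is |10 − 13|/|n| = 3/9 = 1/3.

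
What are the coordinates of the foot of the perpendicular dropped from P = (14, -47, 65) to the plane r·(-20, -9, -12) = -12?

n = (-20, -9, -12), |n|² = 625, and n·P − (-12) = -625.
t = -625/625 = -1, so the foot is P − t·n = (14, -47, 65) − (-1)·(-20, -9, -12) = (-6, -56, 53).

(-6, -56, 53)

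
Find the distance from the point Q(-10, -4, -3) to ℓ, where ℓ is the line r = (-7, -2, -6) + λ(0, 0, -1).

Direction vector d = (0, 0, -1).
AP = (-3, -2, 3), and AP × d = (2, -3, 0).
|AP × d|² = 13 and |d|² = 1, so the distance is √13.

√13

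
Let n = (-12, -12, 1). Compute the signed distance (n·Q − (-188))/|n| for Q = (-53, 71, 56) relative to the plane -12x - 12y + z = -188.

28/17

n·Q − (-188) = 28.
|n| = 17, so the signed distance is 28/17.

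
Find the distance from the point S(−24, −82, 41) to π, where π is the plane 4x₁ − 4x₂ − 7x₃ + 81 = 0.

Normal vector n = (4, −4, −7), and n·(−24, −82, 41) − (−81) = 26.
|n| = √(16 + 16 + 49) = 9, so the distance is |26|/9 = 26/9.

26/9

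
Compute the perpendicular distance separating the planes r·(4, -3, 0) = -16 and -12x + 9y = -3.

17/5

Divide the second equation by -3 to match normals: 4x - 3y = 1.
With common normal n = (4, -3, 0) (|n| = 5), the distance is |(-16) − 1|/|n| = 17/5.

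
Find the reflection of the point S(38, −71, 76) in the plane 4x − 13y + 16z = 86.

(-2, 59, -84)

With n = (4, −13, 16), the signed offset is (n·S − 86)/|n|² = 2205/441 = 5.
S' = S − 2t·n = (38, −71, 76) − 10·(4, −13, 16) = (−2, 59, −84).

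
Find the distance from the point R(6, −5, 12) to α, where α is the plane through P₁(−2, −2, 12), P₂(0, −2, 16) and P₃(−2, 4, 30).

7/√14

P₁P₂ = (2, 0, 4) and P₁P₃ = (0, 6, 18), so a normal is n = P₁P₂ × P₁P₃ = (−24, −36, 12).
d = |(-24)·6 + (-36)·(-5) + 12·12 − 264| / √(576 + 1296 + 144) = |-84| / (12√14) = √14/2.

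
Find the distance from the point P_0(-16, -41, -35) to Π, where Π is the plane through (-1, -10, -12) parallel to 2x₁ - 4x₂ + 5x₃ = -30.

7/√5

Parallel planes share the normal n = (2, -4, 5); since (-1, -10, -12) lies on the plane, its equation is 2x₁ - 4x₂ + 5x₃ = -22.
Then n·(-16, -41, -35) - (-22) = -21.
|n| = √(4 + 16 + 25) = 3√5, so the distance is |-21|/(3√5) = 7√5/5.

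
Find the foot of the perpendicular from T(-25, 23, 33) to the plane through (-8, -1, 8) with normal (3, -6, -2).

The perpendicular from T has direction n = (3, -6, -2): r = (-25, 23, 33) + μ(3, -6, -2).
Substitute into the plane: n·(T + μn) = -34 gives -279 + 49μ = -34, so μ = 5.
Foot = (-25, 23, 33) + 5·(3, -6, -2) = (-10, -7, 23).

(-10, -7, 23)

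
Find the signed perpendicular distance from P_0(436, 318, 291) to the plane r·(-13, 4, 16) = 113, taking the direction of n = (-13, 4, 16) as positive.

n·P_0 − 113 = 147.
|n| = 21, so the signed distance is 147/21 = 7.

7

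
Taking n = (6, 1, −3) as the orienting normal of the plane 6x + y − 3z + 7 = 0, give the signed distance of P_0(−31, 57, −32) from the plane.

-13√46/23

n·P_0 − (-7) = -26.
|n| = √46, so the signed distance is -13√46/23.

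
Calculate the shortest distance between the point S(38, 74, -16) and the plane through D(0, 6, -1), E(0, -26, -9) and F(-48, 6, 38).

6/7

DE = (0, -32, -8) and DF = (-48, 0, 39), so a normal is n = DE × DF = (-1248, 384, -1536).
Then n·(38, 74, -16) - 3840 = 1728.
|n| = √(1557504 + 147456 + 2359296) = 2016, so the distance is |1728|/2016 = 6/7.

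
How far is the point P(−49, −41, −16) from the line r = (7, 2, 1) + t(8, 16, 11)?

3√145

Direction vector d = (8, 16, 11).
AP = (−56, −43, −17), and AP × d = (−201, 480, −552).
|AP × d|² = 575505 and |d|² = 441, so the distance is √(575505/441) = √1305 = 3√145.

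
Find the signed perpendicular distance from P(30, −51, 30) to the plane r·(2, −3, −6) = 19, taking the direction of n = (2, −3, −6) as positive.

2

n·P − 19 = 14.
|n| = 7, so the signed distance is 14/7 = 2.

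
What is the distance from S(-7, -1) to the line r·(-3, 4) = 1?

16/5

The normal to the line is n = (-3, 4) with |n| = 5.
|n·S − 1| = |17 − 1| = 16, so the distance is 16/5.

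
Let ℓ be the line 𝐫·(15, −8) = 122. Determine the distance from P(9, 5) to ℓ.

The normal to the line is n = (15, −8) with |n| = 17.
|n·P − 122| = |95 − 122| = 27, so the distance is 27/17.

27/17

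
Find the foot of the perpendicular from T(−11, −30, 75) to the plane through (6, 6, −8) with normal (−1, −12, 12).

n = (−1, −12, 12), |n|² = 289, and n·T − (-174) = 1445.
t = 1445/289 = 5, so the foot is T − t·n = (−11, −30, 75) − 5·(−1, −12, 12) = (−6, 30, 15).

(-6, 30, 15)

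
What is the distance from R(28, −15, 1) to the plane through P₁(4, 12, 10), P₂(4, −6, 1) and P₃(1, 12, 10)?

9/√5

P₁P₂ = (0, −18, −9) and P₁P₃ = (−3, 0, 0), so a normal is n = P₁P₂ × P₁P₃ = (0, 27, −54).
d = |27·(-15) + (-54)·1 − (-216)| / √(0 + 729 + 2916) = |-243| / (27√5) = 9√5/5.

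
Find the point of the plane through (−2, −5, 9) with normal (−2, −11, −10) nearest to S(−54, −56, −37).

(-44, -1, 13)

The perpendicular from S has direction n = (−2, −11, −10): r = (−54, −56, −37) + λ(−2, −11, −10).
Substitute into the plane: n·(S + λn) = -31 gives 1094 + 225λ = -31, so λ = -5.
Foot = (−54, −56, −37) + (-5)·(−2, −11, −10) = (−44, −1, 13).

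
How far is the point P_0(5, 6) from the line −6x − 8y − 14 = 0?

46/5

d = |(-6)·5 + (-8)·6 − 14| / √(36 + 64) = |-92|/10 = 46/5.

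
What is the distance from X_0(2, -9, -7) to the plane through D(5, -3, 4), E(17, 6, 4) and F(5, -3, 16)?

DE = (12, 9, 0) and DF = (0, 0, 12), so a normal is n = DE × DF = (108, -144, 0).
Then n·(2, -9, -7) - 972 = 540.
|n| = √(11664 + 20736 + 0) = 180, so the distance is |540|/180 = 3.

3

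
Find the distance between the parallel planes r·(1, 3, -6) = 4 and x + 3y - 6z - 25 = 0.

21/√46

With common normal n = (1, 3, -6) (|n| = √46), the distance is |4 − 25|/|n| = 21/√46.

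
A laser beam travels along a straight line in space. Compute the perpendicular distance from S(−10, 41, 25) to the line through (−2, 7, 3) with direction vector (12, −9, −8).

Direction vector d = (12, −9, −8).
AP = (−8, 34, 22), and AP × d = (−74, 200, −336).
|AP × d|² = 158372 and |d|² = 289, so the distance is √(158372/289) = √548 = 2√137.

2√137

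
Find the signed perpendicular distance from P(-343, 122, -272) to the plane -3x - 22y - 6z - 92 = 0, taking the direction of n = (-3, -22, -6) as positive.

-5

n·P − 92 = -115.
|n| = 23, so the signed distance is -115/23 = -5.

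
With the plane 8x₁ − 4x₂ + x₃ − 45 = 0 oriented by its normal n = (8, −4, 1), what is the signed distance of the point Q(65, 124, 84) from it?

n·Q − 45 = 63.
|n| = 9, so the signed distance is 63/9 = 7.

7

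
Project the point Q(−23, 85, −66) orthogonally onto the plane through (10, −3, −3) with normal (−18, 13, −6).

n = (−18, 13, −6), |n|² = 529, and n·Q − (-201) = 2116.
t = 2116/529 = 4, so the foot is Q − t·n = (−23, 85, −66) − 4·(−18, 13, −6) = (49, 33, −42).

(49, 33, -42)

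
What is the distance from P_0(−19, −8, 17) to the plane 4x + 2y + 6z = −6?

n = (4, 2, 6); n·P − (-6) = 16; |n| = 2√14; distance = 16/(2√14) = 8/√14.

4√14/7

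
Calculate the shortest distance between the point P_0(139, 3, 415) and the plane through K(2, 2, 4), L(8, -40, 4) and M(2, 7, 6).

9

KL = (6, -42, 0) and KM = (0, 5, 2), so a normal is n = KL × KM = (-84, -12, 30).
Then n·(139, 3, 415) - (-72) = 810.
|n| = √(7056 + 144 + 900) = 90, so the distance is |810|/90 = 9.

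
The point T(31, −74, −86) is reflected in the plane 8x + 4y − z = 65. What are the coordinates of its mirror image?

(109/3, -214/3, -260/3)

With n = (8, 4, −1), the signed offset is (n·T − 65)/|n|² = -27/81 = -1/3.
T' = T − 2t·n = (31, −74, −86) − (-2/3)·(8, 4, −1) = (109/3, −214/3, −260/3).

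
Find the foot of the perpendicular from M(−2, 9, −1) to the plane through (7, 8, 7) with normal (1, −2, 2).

The perpendicular from M has direction n = (1, −2, 2): r = (−2, 9, −1) + λ(1, −2, 2).
Substitute into the plane: n·(M + λn) = 5 gives -22 + 9λ = 5, so λ = 3.
Foot = (−2, 9, −1) + 3·(1, −2, 2) = (1, 3, 5).

(1, 3, 5)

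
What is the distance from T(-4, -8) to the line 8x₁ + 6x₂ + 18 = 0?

31/5

The normal to the line is n = (8, 6) with |n| = 10.
|n·T − (-18)| = |-80 − (-18)| = 62, so the distance is 62/10 = 31/5.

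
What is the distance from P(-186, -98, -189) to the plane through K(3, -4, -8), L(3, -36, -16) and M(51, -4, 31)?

KL = (0, -32, -8) and KM = (48, 0, 39), so a normal is n = KL × KM = (-1248, -384, 1536).
Then n·(-186, -98, -189) - (-14496) = -6048.
|n| = √(1557504 + 147456 + 2359296) = 2016, so the distance is |-6048|/2016 = 3.

3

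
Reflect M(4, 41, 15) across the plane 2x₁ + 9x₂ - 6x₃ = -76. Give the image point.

n = (2, 9, -6), |n|² = 121, n·M − (-76) = 363, so t = 363/121 = 3.
Foot F = M − 3·n = (-2, 14, 33); the reflection is 2F − M = (-8, -13, 51).

(-8, -13, 51)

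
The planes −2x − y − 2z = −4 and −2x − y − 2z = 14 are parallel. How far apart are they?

With common normal n = (−2, −1, −2) (|n| = 3), the distance is |(-4) − 14|/|n| = 18/3 = 6.

6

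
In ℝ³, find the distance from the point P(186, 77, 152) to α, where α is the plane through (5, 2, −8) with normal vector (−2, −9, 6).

7

The plane has equation n·(r − (5, 2, −8)) = 0, i.e. n·r = -76.
n = (−2, −9, 6); n·P − (-76) = -77; |n| = 11; distance = 77/11 = 7.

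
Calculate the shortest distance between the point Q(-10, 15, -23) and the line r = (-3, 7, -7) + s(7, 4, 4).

12√2

Direction vector d = (7, 4, 4).
AP = (-7, 8, -16), and AP × d = (96, -84, -84).
|AP × d|² = 23328 and |d|² = 81, so the distance is √(23328/81) = √288 = 12√2.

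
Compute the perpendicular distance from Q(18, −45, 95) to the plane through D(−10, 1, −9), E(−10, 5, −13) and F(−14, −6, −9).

DE = (0, 4, −4) and DF = (−4, −7, 0), so a normal is n = DE × DF = (−28, 16, 16).
Then n·(18, −45, 95) − 152 = 144.
|n| = √(784 + 256 + 256) = 36, so the distance is |144|/36 = 4.

4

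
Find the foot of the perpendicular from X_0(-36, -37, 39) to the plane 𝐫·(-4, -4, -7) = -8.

(-104/3, -107/3, 124/3)

The perpendicular from X_0 has direction n = (-4, -4, -7): r = (-36, -37, 39) + t(-4, -4, -7).
Substitute into the plane: n·(X_0 + tn) = -8 gives 19 + 81t = -8, so t = -1/3.
Foot = (-36, -37, 39) + (-1/3)·(-4, -4, -7) = (-104/3, -107/3, 124/3).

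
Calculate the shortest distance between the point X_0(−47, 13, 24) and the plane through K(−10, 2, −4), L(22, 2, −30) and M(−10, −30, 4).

11/21

KL = (32, 0, −26) and KM = (0, −32, 8), so a normal is n = KL × KM = (−832, −256, −1024).
Then n·(−47, 13, 24) − 11904 = −704.
|n| = √(692224 + 65536 + 1048576) = 1344, so the distance is |-704|/1344 = 11/21.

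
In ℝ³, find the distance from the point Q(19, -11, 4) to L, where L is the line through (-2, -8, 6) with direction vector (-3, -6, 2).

Direction vector d = (-3, -6, 2).
AP = (21, -3, -2); AP·d = -49, |AP|² = 454, |d|² = 49.
distance² = |AP|² − (AP·d)²/|d|² = 454 − 2401/49 = 405, so the distance is 9√5.

9√5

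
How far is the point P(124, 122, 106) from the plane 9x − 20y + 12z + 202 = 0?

6

Normal vector n = (9, −20, 12), and n·(124, 122, 106) − (−202) = 150.
|n| = √(81 + 400 + 144) = 25, so the distance is |150|/25 = 6.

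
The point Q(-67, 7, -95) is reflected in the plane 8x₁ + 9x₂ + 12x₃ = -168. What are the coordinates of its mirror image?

(13, 97, 25)

With n = (8, 9, 12), the signed offset is (n·Q − (-168))/|n|² = -1445/289 = -5.
Q' = Q − 2t·n = (-67, 7, -95) − (-10)·(8, 9, 12) = (13, 97, 25).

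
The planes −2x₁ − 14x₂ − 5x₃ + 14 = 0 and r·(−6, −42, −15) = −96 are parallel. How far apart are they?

6/5

Divide the second equation by 3 to match normals: −2x₁ − 14x₂ − 5x₃ = -32.
Both planes have normal n = (−2, −14, −5), |n| = 15. Any point on the first plane is at distance |(-32) − (-14)|/|n| = 18/15 = 6/5 from the second.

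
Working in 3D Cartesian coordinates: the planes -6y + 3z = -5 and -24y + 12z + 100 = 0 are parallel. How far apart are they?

4√5/3

Divide the second equation by 4 to match normals: -6y + 3z = -25.
Both planes have normal n = (0, -6, 3), |n| = 3√5. Any point on the first plane is at distance |(-25) − (-5)|/|n| = 20/(3√5) = 4√5/3 from the second.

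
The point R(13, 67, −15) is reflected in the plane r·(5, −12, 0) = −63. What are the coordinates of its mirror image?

With n = (5, −12, 0), the signed offset is (n·R − (-63))/|n|² = -676/169 = -4.
R' = R − 2t·n = (13, 67, −15) − (-8)·(5, −12, 0) = (53, −29, −15).

(53, -29, -15)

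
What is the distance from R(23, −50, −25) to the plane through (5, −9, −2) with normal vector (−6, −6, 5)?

23√97/97

The plane has equation n·(r − (5, −9, −2)) = 0, i.e. n·r = 14.
n = (−6, −6, 5); n·P − 14 = 23; |n| = √97; distance = 23/√97 = 23√97/97.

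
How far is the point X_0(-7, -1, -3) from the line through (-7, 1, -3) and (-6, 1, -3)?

2

A direction vector is d = (1, 0, 0).
AP = (0, -2, 0), and AP × d = (0, 0, 2).
|AP × d|² = 4 and |d|² = 1, so the distance is √4 = 2.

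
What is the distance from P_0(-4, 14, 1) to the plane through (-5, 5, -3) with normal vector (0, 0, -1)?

4

The plane has equation n·(r − (-5, 5, -3)) = 0, i.e. n·r = 3.
Then n·(-4, 14, 1) - 3 = -4.
|n| = √(0 + 0 + 1) = 1, so the distance is |-4|/1 = 4.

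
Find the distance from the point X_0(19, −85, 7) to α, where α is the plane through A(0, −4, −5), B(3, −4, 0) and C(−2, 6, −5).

AB = (3, 0, 5) and AC = (−2, 10, 0), so a normal is n = AB × AC = (−50, −10, 30).
Then n·(19, −85, 7) − (−110) = 220.
|n| = √(2500 + 100 + 900) = 10√35, so the distance is |220|/(10√35) = 22/√35.

22/√35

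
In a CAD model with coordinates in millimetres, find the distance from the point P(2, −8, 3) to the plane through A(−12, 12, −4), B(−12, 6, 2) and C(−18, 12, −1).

4

AB = (0, −6, 6) and AC = (−6, 0, 3), so a normal is n = AB × AC = (−18, −36, −36).
Then n·(2, −8, 3) − (−72) = 216.
|n| = √(324 + 1296 + 1296) = 54, so the distance is |216|/54 = 4.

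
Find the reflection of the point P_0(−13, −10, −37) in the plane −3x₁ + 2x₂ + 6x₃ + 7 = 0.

With n = (−3, 2, 6), the signed offset is (n·P_0 − (-7))/|n|² = -196/49 = -4.
P_0' = P_0 − 2t·n = (−13, −10, −37) − (-8)·(−3, 2, 6) = (−37, 6, 11).

(-37, 6, 11)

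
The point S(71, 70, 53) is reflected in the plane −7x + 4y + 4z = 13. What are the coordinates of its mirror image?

(611/9, 646/9, 493/9)

n = (−7, 4, 4), |n|² = 81, n·S − 13 = -18, so t = -18/81 = -2/9.
Foot F = S − (-2/9)·n = (625/9, 638/9, 485/9); the reflection is 2F − S = (611/9, 646/9, 493/9).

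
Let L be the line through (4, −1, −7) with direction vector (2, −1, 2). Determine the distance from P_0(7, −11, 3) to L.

Direction vector d = (2, −1, 2).
AP = (3, −10, 10); AP·d = 36, |AP|² = 209, |d|² = 9.
distance² = |AP|² − (AP·d)²/|d|² = 209 − 1296/9 = 65, so the distance is √65.

√65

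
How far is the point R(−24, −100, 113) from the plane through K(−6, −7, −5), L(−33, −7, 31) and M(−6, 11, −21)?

KL = (−27, 0, 36) and KM = (0, 18, −16), so a normal is n = KL × KM = (−648, −432, −486).
Then n·(−24, −100, 113) − 9342 = −5508.
|n| = √(419904 + 186624 + 236196) = 918, so the distance is |-5508|/918 = 6.

6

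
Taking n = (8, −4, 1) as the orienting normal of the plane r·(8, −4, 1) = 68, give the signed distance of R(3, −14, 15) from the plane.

3

n·R − 68 = 27.
|n| = 9, so the signed distance is 27/9 = 3.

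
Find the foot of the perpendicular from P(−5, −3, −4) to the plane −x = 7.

n = (−1, 0, 0), |n|² = 1, and n·P − 7 = -2.
t = -2/1 = -2, so the foot is P − t·n = (−5, −3, −4) − (-2)·(−1, 0, 0) = (−7, −3, −4).

(-7, -3, -4)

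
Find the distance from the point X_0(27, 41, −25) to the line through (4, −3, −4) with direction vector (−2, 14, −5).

√881

Direction vector d = (−2, 14, −5).
AP = (23, 44, −21); AP·d = 675, |AP|² = 2906, |d|² = 225.
distance² = |AP|² − (AP·d)²/|d|² = 2906 − 455625/225 = 881, so the distance is √881.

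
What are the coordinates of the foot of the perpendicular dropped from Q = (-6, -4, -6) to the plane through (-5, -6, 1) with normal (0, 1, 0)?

The perpendicular from Q has direction n = (0, 1, 0): r = (-6, -4, -6) + μ(0, 1, 0).
Substitute into the plane: n·(Q + μn) = -6 gives -4 + 1μ = -6, so μ = -2.
Foot = (-6, -4, -6) + (-2)·(0, 1, 0) = (-6, -6, -6).

(-6, -6, -6)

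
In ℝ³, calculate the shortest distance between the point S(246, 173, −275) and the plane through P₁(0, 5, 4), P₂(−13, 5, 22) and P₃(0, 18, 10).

9

P₁P₂ = (−13, 0, 18) and P₁P₃ = (0, 13, 6), so a normal is n = P₁P₂ × P₁P₃ = (−234, 78, −169).
Then n·(246, 173, −275) − (−286) = 2691.
|n| = √(54756 + 6084 + 28561) = 299, so the distance is |2691|/299 = 9.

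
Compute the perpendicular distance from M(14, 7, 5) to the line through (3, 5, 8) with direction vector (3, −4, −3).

Direction vector d = (3, −4, −3).
AP = (11, 2, −3); AP·d = 34, |AP|² = 134, |d|² = 34.
distance² = |AP|² − (AP·d)²/|d|² = 134 − 1156/34 = 100, so the distance is 10.

10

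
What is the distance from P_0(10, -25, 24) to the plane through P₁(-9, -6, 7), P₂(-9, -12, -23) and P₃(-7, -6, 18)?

P₁P₂ = (0, -6, -30) and P₁P₃ = (2, 0, 11), so a normal is n = P₁P₂ × P₁P₃ = (-66, -60, 12).
n = (-66, -60, 12); n·P − 1038 = 90; |n| = 90; distance = 90/90 = 1.

1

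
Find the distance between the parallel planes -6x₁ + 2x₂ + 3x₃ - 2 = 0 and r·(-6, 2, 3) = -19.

3

With common normal n = (-6, 2, 3) (|n| = 7), the distance is |2 − (-19)|/|n| = 21/7 = 3.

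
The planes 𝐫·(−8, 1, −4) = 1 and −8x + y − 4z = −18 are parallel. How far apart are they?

Both planes have normal n = (−8, 1, −4), |n| = 9. Any point on the first plane is at distance |(-18) − 1|/|n| = 19/9 from the second.

19/9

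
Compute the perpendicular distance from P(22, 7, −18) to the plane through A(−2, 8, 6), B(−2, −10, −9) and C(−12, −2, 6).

19√86/86

AB = (0, −18, −15) and AC = (−10, −10, 0), so a normal is n = AB × AC = (−150, 150, −180).
Then n·(22, 7, −18) − 420 = 570.
|n| = √(22500 + 22500 + 32400) = 30√86, so the distance is |570|/(30√86) = 19/√86.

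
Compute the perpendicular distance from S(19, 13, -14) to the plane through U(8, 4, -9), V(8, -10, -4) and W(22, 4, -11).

UV = (0, -14, 5) and UW = (14, 0, -2), so a normal is n = UV × UW = (28, 70, 196).
Then n·(19, 13, -14) - (-1260) = -42.
|n| = √(784 + 4900 + 38416) = 210, so the distance is |-42|/210 = 1/5.

1/5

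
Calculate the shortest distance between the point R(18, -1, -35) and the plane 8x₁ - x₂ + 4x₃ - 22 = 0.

17/9

n = (8, -1, 4); n·P − 22 = -17; |n| = 9; distance = 17/9.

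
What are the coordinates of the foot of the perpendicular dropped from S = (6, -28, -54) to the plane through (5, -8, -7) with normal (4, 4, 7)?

(26, -8, -19)

n = (4, 4, 7), |n|² = 81, and n·S − (-61) = -405.
t = -405/81 = -5, so the foot is S − t·n = (6, -28, -54) − (-5)·(4, 4, 7) = (26, -8, -19).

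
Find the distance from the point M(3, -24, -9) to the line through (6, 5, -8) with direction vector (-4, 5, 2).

Direction vector d = (-4, 5, 2).
AP = (-3, -29, -1); AP·d = -135, |AP|² = 851, |d|² = 45.
distance² = |AP|² − (AP·d)²/|d|² = 851 − 18225/45 = 446, so the distance is √446.

√446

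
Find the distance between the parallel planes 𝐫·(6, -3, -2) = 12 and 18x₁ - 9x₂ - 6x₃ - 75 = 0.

Divide the second equation by 3 to match normals: 6x₁ - 3x₂ - 2x₃ = 25.
Both planes have normal n = (6, -3, -2), |n| = 7. Any point on the first plane is at distance |25 − 12|/|n| = 13/7 from the second.

13/7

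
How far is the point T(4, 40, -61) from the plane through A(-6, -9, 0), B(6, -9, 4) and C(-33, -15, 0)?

5

AB = (12, 0, 4) and AC = (-27, -6, 0), so a normal is n = AB × AC = (24, -108, -72).
n = (24, -108, -72); n·P − 828 = -660; |n| = 132; distance = 660/132 = 5.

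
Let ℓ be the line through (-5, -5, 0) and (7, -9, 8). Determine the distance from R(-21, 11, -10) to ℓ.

A direction vector is d = (12, -4, 8).
AP = (-16, 16, -10), and AP × d = (88, 8, -128).
|AP × d|² = 24192 and |d|² = 224, so the distance is √(24192/224) = √108 = 6√3.

6√3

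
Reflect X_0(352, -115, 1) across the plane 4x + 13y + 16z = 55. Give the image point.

(2480/7, -753/7, 71/7)

n = (4, 13, 16), |n|² = 441, n·X_0 − 55 = -126, so t = -126/441 = -2/7.
Foot F = X_0 − (-2/7)·n = (2472/7, -779/7, 39/7); the reflection is 2F − X_0 = (2480/7, -753/7, 71/7).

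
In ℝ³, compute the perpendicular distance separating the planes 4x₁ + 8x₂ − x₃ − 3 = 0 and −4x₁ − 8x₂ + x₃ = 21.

Divide the second equation by -1 to match normals: 4x₁ + 8x₂ − x₃ = -21.
Both planes have normal n = (4, 8, −1), |n| = 9. Any point on the first plane is at distance |(-21) − 3|/|n| = 24/9 = 8/3 from the second.

8/3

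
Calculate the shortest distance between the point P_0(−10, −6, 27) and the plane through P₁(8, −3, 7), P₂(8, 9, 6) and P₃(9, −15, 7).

P₁P₂ = (0, 12, −1) and P₁P₃ = (1, −12, 0), so a normal is n = P₁P₂ × P₁P₃ = (−12, −1, −12).
d = |(-12)·(-10) + (-1)·(-6) + (-12)·27 − (-177)| / √(144 + 1 + 144) = |-21| / 17 = 21/17.

21/17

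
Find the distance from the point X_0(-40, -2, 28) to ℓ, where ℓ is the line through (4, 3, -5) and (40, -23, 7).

A direction vector is d = (36, -26, 12).
AP = (-44, -5, 33); AP·d = -1058, |AP|² = 3050, |d|² = 2116.
distance² = |AP|² − (AP·d)²/|d|² = 3050 − 1119364/2116 = 2521, so the distance is √2521.

√2521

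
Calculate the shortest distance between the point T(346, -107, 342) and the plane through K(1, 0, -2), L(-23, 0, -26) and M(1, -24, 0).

KL = (-24, 0, -24) and KM = (0, -24, 2), so a normal is n = KL × KM = (-576, 48, 576).
d = |(-576)·346 + 48·(-107) + 576·342 − (-1728)| / √(331776 + 2304 + 331776) = |-5712| / 816 = 7.

7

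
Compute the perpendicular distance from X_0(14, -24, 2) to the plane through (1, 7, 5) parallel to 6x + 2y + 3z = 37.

1

Parallel planes share the normal n = (6, 2, 3); since (1, 7, 5) lies on the plane, its equation is 6x + 2y + 3z = 35.
d = |6·14 + 2·(-24) + 3·2 − 35| / √(36 + 4 + 9) = |7| / 7 = 1.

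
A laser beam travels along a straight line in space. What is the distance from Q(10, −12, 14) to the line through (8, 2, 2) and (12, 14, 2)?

A direction vector is d = (4, 12, 0).
AP = (2, −14, 12), and AP × d = (−144, 48, 80).
|AP × d|² = 29440 and |d|² = 160, so the distance is √(29440/160) = √184 = 2√46.

2√46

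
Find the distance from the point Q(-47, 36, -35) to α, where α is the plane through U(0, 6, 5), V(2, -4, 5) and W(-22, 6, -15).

UV = (2, -10, 0) and UW = (-22, 0, -20), so a normal is n = UV × UW = (200, 40, -220).
n = (200, 40, -220); n·P − (-860) = 600; |n| = 300; distance = 600/300 = 2.

2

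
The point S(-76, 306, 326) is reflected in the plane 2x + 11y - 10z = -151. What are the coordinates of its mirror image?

(-1168/15, 4436/15, 1006/3)

n = (2, 11, -10), |n|² = 225, n·S − (-151) = 105, so t = 105/225 = 7/15.
Foot F = S − (7/15)·n = (-1154/15, 4513/15, 992/3); the reflection is 2F − S = (-1168/15, 4436/15, 1006/3).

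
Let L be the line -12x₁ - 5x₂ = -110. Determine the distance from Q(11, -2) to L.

d = |(-12)·11 + (-5)·(-2) − (-110)| / √(144 + 25) = |-12|/13 = 12/13.

12/13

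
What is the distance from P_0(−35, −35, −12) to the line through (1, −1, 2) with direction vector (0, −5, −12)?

2√493

Direction vector d = (0, −5, −12).
AP = (−36, −34, −14); AP·d = 338, |AP|² = 2648, |d|² = 169.
distance² = |AP|² − (AP·d)²/|d|² = 2648 − 114244/169 = 1972, so the distance is 2√493.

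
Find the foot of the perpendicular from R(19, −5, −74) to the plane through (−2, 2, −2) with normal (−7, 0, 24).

(-2, -5, -2)

n = (−7, 0, 24), |n|² = 625, and n·R − (-34) = -1875.
t = -1875/625 = -3, so the foot is R − t·n = (19, −5, −74) − (-3)·(−7, 0, 24) = (−2, −5, −2).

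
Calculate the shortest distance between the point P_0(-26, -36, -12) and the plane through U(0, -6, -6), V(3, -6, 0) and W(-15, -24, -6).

UV = (3, 0, 6) and UW = (-15, -18, 0), so a normal is n = UV × UW = (108, -90, -54).
d = |108·(-26) + (-90)·(-36) + (-54)·(-12) − 864| / √(11664 + 8100 + 2916) = |216| / (18√70) = 12/√70.

12/√70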